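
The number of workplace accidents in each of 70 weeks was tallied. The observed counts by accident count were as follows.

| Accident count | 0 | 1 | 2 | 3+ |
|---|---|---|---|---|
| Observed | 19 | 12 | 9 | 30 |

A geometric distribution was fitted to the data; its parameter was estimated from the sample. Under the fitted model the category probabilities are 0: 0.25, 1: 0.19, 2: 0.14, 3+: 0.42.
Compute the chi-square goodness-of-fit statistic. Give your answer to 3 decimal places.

0.333

Expected counts E_i = n·p_i: 70×0.25 = 17.5, 70×0.19 = 13.3, 70×0.14 = 9.8, 70×0.42 = 29.4.
0: (19 − 17.5)²/17.5 = 2.25/17.5 = 0.1286
1: (12 − 13.3)²/13.3 = 1.69/13.3 = 0.1271
2: (9 − 9.8)²/9.8 = 0.64/9.8 = 0.0653
3+: (30 − 29.4)²/29.4 = 0.36/29.4 = 0.0122
Sum = 0.333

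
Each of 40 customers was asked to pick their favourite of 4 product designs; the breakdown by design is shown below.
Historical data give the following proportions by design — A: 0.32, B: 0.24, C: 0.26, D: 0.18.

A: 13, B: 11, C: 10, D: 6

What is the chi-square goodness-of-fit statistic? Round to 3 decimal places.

Expected counts E_i = n·p_i: 40×0.32 = 12.8, 40×0.24 = 9.6, 40×0.26 = 10.4, 40×0.18 = 7.2.
A: (13 − 12.8)²/12.8 = 0.04/12.8 = 0.0031
B: (11 − 9.6)²/9.6 = 1.96/9.6 = 0.2042
C: (10 − 10.4)²/10.4 = 0.16/10.4 = 0.0154
D: (6 − 7.2)²/7.2 = 1.44/7.2 = 0.2000
Sum = 0.423

0.423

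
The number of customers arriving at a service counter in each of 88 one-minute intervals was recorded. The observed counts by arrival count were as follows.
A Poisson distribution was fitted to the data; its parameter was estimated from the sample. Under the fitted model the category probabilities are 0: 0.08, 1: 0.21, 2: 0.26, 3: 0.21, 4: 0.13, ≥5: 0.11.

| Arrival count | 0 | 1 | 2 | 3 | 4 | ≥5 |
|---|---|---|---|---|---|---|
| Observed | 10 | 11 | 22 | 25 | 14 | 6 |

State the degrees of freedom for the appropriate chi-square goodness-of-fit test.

There are k = 6 categories and 1 parameter estimated from the data, so df = 6 − 1 − 1 = 4.

4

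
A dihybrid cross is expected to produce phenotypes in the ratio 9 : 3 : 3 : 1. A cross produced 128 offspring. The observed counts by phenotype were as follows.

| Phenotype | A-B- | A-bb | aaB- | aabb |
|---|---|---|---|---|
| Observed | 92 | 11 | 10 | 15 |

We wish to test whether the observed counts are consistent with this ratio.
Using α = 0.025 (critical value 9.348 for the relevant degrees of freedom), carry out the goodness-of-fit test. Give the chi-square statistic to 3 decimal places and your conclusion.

26.889; reject

Ratio total = 16. Expected counts: 128×9/16 = 72, 128×3/16 = 24, 128×3/16 = 24, 128×1/16 = 8.
χ² = (92−72)²/72 + (11−24)²/24 + (10−24)²/24 + (15−8)²/8
   = 5.5556 + 7.0417 + 8.1667 + 6.1250
Sum = 26.889
df = 3. Since 26.889 > 9.348, we reject H₀.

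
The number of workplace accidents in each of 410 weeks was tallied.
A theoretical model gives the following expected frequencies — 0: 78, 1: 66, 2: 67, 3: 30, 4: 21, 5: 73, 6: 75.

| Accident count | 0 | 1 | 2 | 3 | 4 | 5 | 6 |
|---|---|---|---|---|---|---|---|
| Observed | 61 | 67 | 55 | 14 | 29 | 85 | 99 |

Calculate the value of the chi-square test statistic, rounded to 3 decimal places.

27.103

χ² = (61−78)²/78 + (67−66)²/66 + (55−67)²/67 + (14−30)²/30 + (29−21)²/21 + (85−73)²/73 + (99−75)²/75
   = 3.7051 + 0.0152 + 2.1493 + 8.5333 + 3.0476 + 1.9726 + 7.6800
Sum = 27.103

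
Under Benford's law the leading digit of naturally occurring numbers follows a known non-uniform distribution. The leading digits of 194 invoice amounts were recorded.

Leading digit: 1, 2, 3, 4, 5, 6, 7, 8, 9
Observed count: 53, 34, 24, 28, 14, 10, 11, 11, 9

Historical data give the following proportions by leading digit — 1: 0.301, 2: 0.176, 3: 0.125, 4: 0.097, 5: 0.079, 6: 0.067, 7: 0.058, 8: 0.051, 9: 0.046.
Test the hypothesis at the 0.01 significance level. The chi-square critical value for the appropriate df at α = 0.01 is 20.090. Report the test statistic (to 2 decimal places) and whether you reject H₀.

5.92; do not reject

Expected counts E_i = n·p_i: 194×0.301 = 58.394, 194×0.176 = 34.144, 194×0.125 = 24.25, 194×0.097 = 18.818, 194×0.079 = 15.326, 194×0.067 = 12.998, 194×0.058 = 11.252, 194×0.051 = 9.894, 194×0.046 = 8.924.
1: (53 − 58.394)²/58.394 = 29.095236/58.394 = 0.498
2: (34 − 34.144)²/34.144 = 0.020736/34.144 = 0.001
3: (24 − 24.25)²/24.25 = 0.0625/24.25 = 0.003
4: (28 − 18.818)²/18.818 = 84.309124/18.818 = 4.480
5: (14 − 15.326)²/15.326 = 1.758276/15.326 = 0.115
6: (10 − 12.998)²/12.998 = 8.988004/12.998 = 0.691
7: (11 − 11.252)²/11.252 = 0.063504/11.252 = 0.006
8: (11 − 9.894)²/9.894 = 1.223236/9.894 = 0.124
9: (9 − 8.924)²/8.924 = 0.005776/8.924 = 0.001
Sum = 5.92
df = 8. Since 5.92 < 20.090, we do not reject H₀.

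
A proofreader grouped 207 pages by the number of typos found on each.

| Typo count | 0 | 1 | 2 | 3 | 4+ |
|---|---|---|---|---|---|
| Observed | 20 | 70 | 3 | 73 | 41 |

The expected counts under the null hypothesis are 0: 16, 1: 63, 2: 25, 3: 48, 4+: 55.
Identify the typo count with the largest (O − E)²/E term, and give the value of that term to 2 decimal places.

2, 19.36

cat         O        E   (O−E)²/E
0          20       16      1.000
1          70       63      0.778
2           3       25     19.360
3          73       48     13.021
4+         41       55      3.564
The largest term is for 2: 19.36.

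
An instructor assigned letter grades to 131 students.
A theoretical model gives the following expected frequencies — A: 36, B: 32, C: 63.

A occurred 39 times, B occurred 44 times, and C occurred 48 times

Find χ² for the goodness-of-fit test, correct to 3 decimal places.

cat         O        E   (O−E)²/E
A          39       36     0.2500
B          44       32     4.5000
C          48       63     3.5714
Sum = 8.321

8.321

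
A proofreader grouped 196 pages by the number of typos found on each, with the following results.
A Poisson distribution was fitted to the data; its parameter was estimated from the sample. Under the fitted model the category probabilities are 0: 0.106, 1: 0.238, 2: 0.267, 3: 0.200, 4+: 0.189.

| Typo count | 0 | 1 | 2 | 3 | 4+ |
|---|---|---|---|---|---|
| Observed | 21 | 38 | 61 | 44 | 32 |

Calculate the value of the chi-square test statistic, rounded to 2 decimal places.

4.32

Expected counts E_i = n·p_i: 196×0.106 = 20.776, 196×0.238 = 46.648, 196×0.267 = 52.332, 196×0.200 = 39.2, 196×0.189 = 37.044.
0: (21 − 20.776)²/20.776 = 0.050176/20.776 = 0.002
1: (38 − 46.648)²/46.648 = 74.787904/46.648 = 1.603
2: (61 − 52.332)²/52.332 = 75.134224/52.332 = 1.436
3: (44 − 39.2)²/39.2 = 23.04/39.2 = 0.588
4+: (32 − 37.044)²/37.044 = 25.441936/37.044 = 0.687
Sum = 4.32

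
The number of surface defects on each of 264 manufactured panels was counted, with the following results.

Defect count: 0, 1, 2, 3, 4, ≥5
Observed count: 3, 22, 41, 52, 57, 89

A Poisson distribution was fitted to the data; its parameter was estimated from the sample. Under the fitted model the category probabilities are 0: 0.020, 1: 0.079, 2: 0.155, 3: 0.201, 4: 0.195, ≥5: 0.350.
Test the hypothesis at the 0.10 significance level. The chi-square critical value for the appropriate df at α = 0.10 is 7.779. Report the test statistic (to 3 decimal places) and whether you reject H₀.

Expected counts E_i = n·p_i: 264×0.020 = 5.28, 264×0.079 = 20.856, 264×0.155 = 40.92, 264×0.201 = 53.064, 264×0.195 = 51.48, 264×0.350 = 92.4.
cat         O        E   (O−E)²/E
0           3     5.28     0.9845
1          22   20.856     0.0628
2          41    40.92     0.0002
3          52   53.064     0.0213
4          57    51.48     0.5919
≥5         89     92.4     0.1251
Sum = 1.786
df = 4. Since 1.786 < 7.779, we do not reject H₀.

1.786; do not reject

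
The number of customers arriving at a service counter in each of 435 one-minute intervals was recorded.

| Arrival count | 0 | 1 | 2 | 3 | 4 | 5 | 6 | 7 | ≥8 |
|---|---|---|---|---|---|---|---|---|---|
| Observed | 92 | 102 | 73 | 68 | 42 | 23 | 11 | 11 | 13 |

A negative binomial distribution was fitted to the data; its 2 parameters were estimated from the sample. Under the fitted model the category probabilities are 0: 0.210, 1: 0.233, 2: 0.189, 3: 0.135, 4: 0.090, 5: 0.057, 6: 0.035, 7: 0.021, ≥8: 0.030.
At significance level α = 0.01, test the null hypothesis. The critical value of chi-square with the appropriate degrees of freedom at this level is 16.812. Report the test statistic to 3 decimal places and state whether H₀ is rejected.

4.397; do not reject

Expected counts E_i = n·p_i: 435×0.210 = 91.35, 435×0.233 = 101.355, 435×0.189 = 82.215, 435×0.135 = 58.725, 435×0.090 = 39.15, 435×0.057 = 24.795, 435×0.035 = 15.225, 435×0.021 = 9.135, 435×0.030 = 13.05.
0: (92 − 91.35)²/91.35 = 0.4225/91.35 = 0.0046
1: (102 − 101.355)²/101.355 = 0.416025/101.355 = 0.0041
2: (73 − 82.215)²/82.215 = 84.916225/82.215 = 1.0329
3: (68 − 58.725)²/58.725 = 86.025625/58.725 = 1.4649
4: (42 − 39.15)²/39.15 = 8.1225/39.15 = 0.2075
5: (23 − 24.795)²/24.795 = 3.222025/24.795 = 0.1299
6: (11 − 15.225)²/15.225 = 17.850625/15.225 = 1.1725
7: (11 − 9.135)²/9.135 = 3.478225/9.135 = 0.3808
≥8: (13 − 13.05)²/13.05 = 0.0025/13.05 = 0.0002
Sum = 4.397
df = 6. Since 4.397 < 16.812, we do not reject H₀.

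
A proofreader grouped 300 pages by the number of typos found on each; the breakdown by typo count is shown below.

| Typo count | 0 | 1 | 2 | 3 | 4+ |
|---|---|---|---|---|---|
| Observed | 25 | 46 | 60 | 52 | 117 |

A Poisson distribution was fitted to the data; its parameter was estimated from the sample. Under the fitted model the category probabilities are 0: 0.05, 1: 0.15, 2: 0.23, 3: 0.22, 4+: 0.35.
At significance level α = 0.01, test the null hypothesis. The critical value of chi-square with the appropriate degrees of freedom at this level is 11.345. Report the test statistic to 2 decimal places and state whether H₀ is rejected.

Expected counts E_i = n·p_i: 300×0.05 = 15, 300×0.15 = 45, 300×0.23 = 69, 300×0.22 = 66, 300×0.35 = 105.
cat         O        E   (O−E)²/E
0          25       15      6.667
1          46       45      0.022
2          60       69      1.174
3          52       66      2.970
4+        117      105      1.371
Sum = 12.20
df = 3. Since 12.20 > 11.345, we reject H₀.

12.20; reject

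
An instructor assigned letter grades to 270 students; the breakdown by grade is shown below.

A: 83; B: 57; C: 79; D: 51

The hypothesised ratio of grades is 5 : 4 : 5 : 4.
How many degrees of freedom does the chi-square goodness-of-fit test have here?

3

There are k = 4 categories and no parameters were estimated from the data, so df = 4 − 1 = 3.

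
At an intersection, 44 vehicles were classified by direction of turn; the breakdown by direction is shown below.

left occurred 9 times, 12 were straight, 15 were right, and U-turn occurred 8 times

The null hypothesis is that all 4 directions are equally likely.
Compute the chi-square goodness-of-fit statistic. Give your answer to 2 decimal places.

2.73

Expected count for each of the 4 categories: 44/4 = 11.
left: (9 − 11)²/11 = 4/11 = 0.364
straight: (12 − 11)²/11 = 1/11 = 0.091
right: (15 − 11)²/11 = 16/11 = 1.455
U-turn: (8 − 11)²/11 = 9/11 = 0.818
Sum = 2.73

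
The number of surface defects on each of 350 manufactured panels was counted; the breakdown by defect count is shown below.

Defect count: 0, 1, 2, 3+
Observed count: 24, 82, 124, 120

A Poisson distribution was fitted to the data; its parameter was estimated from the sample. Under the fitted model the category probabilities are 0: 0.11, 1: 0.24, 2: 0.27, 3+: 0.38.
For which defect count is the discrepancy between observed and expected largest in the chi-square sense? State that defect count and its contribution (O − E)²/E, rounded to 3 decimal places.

Expected counts E_i = n·p_i: 350×0.11 = 38.5, 350×0.24 = 84, 350×0.27 = 94.5, 350×0.38 = 133.
0: (24 − 38.5)²/38.5 = 210.25/38.5 = 5.4610
1: (82 − 84)²/84 = 4/84 = 0.0476
2: (124 − 94.5)²/94.5 = 870.25/94.5 = 9.2090
3+: (120 − 133)²/133 = 169/133 = 1.2707
The largest term is for 2: 9.209.

2, 9.209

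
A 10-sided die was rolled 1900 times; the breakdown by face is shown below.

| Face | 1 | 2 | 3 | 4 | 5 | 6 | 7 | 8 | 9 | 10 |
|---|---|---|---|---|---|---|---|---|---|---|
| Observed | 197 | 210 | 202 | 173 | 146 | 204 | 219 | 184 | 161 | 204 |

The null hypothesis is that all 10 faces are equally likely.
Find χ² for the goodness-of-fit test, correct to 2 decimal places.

25.94

Expected count for each of the 10 categories: 1900/10 = 190.
1: (197 − 190)²/190 = 49/190 = 0.258
2: (210 − 190)²/190 = 400/190 = 2.105
3: (202 − 190)²/190 = 144/190 = 0.758
4: (173 − 190)²/190 = 289/190 = 1.521
5: (146 − 190)²/190 = 1936/190 = 10.189
6: (204 − 190)²/190 = 196/190 = 1.032
7: (219 − 190)²/190 = 841/190 = 4.426
8: (184 − 190)²/190 = 36/190 = 0.189
9: (161 − 190)²/190 = 841/190 = 4.426
10: (204 − 190)²/190 = 196/190 = 1.032
Sum = 25.94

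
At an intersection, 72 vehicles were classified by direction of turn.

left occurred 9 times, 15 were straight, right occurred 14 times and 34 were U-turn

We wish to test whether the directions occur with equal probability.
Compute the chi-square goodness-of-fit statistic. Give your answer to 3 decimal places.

Expected count for each of the 4 categories: 72/4 = 18.
χ² = (9−18)²/18 + (15−18)²/18 + (14−18)²/18 + (34−18)²/18
   = 4.5000 + 0.5000 + 0.8889 + 14.2222
Sum = 20.111

20.111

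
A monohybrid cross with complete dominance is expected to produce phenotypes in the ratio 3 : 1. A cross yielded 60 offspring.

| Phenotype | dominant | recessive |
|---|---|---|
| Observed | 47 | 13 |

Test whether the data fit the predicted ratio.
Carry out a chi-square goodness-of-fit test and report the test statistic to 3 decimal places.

0.356

Ratio total = 4. Expected counts: 60×3/4 = 45, 60×1/4 = 15.
χ² = (47−45)²/45 + (13−15)²/15
   = 0.0889 + 0.2667
Sum = 0.356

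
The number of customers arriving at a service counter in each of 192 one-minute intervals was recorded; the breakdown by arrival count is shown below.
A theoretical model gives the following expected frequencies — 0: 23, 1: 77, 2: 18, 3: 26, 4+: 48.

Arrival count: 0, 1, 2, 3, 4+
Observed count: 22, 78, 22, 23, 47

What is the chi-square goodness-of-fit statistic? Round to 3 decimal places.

1.312

χ² = (22−23)²/23 + (78−77)²/77 + (22−18)²/18 + (23−26)²/26 + (47−48)²/48
   = 0.0435 + 0.0130 + 0.8889 + 0.3462 + 0.0208
Sum = 1.312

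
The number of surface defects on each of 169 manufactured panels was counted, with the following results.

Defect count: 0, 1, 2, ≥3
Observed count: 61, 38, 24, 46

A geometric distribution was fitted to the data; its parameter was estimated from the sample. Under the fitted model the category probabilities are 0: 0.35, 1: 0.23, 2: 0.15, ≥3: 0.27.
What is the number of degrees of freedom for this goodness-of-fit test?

2

There are k = 4 categories and 1 parameter estimated from the data, so df = 4 − 1 − 1 = 2.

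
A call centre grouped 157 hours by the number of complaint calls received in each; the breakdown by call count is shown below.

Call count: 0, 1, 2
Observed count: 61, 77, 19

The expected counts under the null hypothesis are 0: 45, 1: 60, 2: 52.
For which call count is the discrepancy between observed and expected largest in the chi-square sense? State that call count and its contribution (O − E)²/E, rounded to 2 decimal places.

χ² = (61−45)²/45 + (77−60)²/60 + (19−52)²/52
   = 5.689 + 4.817 + 20.942
The largest term is for 2: 20.94.

2, 20.94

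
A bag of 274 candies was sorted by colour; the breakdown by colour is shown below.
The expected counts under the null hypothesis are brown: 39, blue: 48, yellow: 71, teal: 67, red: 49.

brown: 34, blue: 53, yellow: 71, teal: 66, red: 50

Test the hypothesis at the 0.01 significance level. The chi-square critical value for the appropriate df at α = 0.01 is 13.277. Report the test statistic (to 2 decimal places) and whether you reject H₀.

cat         O        E   (O−E)²/E
brown      34       39      0.641
blue       53       48      0.521
yellow     71       71      0.000
teal       66       67      0.015
red        50       49      0.020
Sum = 1.20
df = 4. Since 1.20 < 13.277, we do not reject H₀.

1.20; do not reject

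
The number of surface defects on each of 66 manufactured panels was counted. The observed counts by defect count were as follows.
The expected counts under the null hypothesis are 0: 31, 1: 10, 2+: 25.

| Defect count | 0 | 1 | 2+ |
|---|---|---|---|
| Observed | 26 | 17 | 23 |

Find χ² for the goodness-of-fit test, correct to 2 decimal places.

cat         O        E   (O−E)²/E
0          26       31      0.806
1          17       10      4.900
2+         23       25      0.160
Sum = 5.87

5.87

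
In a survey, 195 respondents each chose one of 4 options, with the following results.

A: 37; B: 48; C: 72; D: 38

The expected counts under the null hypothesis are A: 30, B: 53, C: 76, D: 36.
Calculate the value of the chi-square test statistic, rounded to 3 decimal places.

χ² = (37−30)²/30 + (48−53)²/53 + (72−76)²/76 + (38−36)²/36
   = 1.6333 + 0.4717 + 0.2105 + 0.1111
Sum = 2.427

2.427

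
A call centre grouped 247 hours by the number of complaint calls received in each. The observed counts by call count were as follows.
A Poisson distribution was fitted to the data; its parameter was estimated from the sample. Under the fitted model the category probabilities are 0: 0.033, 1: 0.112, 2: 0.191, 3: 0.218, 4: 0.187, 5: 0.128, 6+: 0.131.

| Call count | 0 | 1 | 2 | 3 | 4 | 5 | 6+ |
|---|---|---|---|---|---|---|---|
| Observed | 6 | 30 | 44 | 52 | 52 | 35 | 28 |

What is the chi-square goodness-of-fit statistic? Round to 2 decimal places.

2.72

Expected counts E_i = n·p_i: 247×0.033 = 8.151, 247×0.112 = 27.664, 247×0.191 = 47.177, 247×0.218 = 53.846, 247×0.187 = 46.189, 247×0.128 = 31.616, 247×0.131 = 32.357.
χ² = (6−8.151)²/8.151 + (30−27.664)²/27.664 + (44−47.177)²/47.177 + (52−53.846)²/53.846 + (52−46.189)²/46.189 + (35−31.616)²/31.616 + (28−32.357)²/32.357
   = 0.568 + 0.197 + 0.214 + 0.063 + 0.731 + 0.362 + 0.587
Sum = 2.72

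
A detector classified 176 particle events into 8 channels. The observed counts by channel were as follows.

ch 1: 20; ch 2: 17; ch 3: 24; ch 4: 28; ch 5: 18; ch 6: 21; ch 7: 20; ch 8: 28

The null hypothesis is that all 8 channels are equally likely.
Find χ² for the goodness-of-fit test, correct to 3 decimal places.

5.727

Expected count for each of the 8 categories: 176/8 = 22.
cat         O        E   (O−E)²/E
ch 1       20       22     0.1818
ch 2       17       22     1.1364
ch 3       24       22     0.1818
ch 4       28       22     1.6364
ch 5       18       22     0.7273
ch 6       21       22     0.0455
ch 7       20       22     0.1818
ch 8       28       22     1.6364
Sum = 5.727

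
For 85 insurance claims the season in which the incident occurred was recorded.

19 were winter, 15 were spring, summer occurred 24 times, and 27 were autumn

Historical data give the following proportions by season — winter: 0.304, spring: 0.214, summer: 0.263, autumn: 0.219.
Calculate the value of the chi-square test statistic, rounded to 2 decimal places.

6.27

Expected counts E_i = n·p_i: 85×0.304 = 25.84, 85×0.214 = 18.19, 85×0.263 = 22.355, 85×0.219 = 18.615.
cat         O        E   (O−E)²/E
winter     19    25.84      1.811
spring     15    18.19      0.559
summer     24   22.355      0.121
autumn     27   18.615      3.777
Sum = 6.27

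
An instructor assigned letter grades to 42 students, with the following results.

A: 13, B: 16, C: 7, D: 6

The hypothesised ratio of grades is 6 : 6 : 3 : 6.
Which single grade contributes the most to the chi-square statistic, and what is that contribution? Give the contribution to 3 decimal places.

D, 3.000

Ratio total = 21. Expected counts: 42×6/21 = 12, 42×6/21 = 12, 42×3/21 = 6, 42×6/21 = 12.
cat         O        E   (O−E)²/E
A          13       12     0.0833
B          16       12     1.3333
C           7        6     0.1667
D           6       12     3.0000
The largest term is for D: 3.000.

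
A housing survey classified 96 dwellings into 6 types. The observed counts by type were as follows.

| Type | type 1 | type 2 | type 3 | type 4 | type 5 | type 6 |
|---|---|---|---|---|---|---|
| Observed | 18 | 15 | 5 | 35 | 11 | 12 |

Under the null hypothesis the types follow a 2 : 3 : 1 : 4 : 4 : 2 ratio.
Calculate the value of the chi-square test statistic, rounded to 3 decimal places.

Ratio total = 16. Expected counts: 96×2/16 = 12, 96×3/16 = 18, 96×1/16 = 6, 96×4/16 = 24, 96×4/16 = 24, 96×2/16 = 12.
cat         O        E   (O−E)²/E
type 1     18       12     3.0000
type 2     15       18     0.5000
type 3      5        6     0.1667
type 4     35       24     5.0417
type 5     11       24     7.0417
type 6     12       12     0.0000
Sum = 15.750

15.750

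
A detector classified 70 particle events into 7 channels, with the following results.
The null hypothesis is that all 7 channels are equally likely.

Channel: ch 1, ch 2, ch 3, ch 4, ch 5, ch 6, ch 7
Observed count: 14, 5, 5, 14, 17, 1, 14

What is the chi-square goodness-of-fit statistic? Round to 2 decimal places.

Under H₀ each category has probability 1/7, so each expected count is 70/7 = 10.
cat         O        E   (O−E)²/E
ch 1       14       10      1.600
ch 2        5       10      2.500
ch 3        5       10      2.500
ch 4       14       10      1.600
ch 5       17       10      4.900
ch 6        1       10      8.100
ch 7       14       10      1.600
Sum = 22.80

22.80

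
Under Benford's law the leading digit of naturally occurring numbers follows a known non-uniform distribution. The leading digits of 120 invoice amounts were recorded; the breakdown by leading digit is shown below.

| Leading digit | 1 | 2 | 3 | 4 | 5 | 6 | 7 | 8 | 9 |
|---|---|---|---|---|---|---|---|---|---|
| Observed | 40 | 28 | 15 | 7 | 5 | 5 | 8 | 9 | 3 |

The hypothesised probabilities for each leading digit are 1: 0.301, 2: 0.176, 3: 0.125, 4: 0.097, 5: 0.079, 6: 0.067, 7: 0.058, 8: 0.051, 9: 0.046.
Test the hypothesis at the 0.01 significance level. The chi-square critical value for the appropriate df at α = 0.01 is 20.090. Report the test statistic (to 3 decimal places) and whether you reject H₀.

Expected counts E_i = n·p_i: 120×0.301 = 36.12, 120×0.176 = 21.12, 120×0.125 = 15, 120×0.097 = 11.64, 120×0.079 = 9.48, 120×0.067 = 8.04, 120×0.058 = 6.96, 120×0.051 = 6.12, 120×0.046 = 5.52.
1: (40 − 36.12)²/36.12 = 15.0544/36.12 = 0.4168
2: (28 − 21.12)²/21.12 = 47.3344/21.12 = 2.2412
3: (15 − 15)²/15 = 0/15 = 0.0000
4: (7 − 11.64)²/11.64 = 21.5296/11.64 = 1.8496
5: (5 − 9.48)²/9.48 = 20.0704/9.48 = 2.1171
6: (5 − 8.04)²/8.04 = 9.2416/8.04 = 1.1495
7: (8 − 6.96)²/6.96 = 1.0816/6.96 = 0.1554
8: (9 − 6.12)²/6.12 = 8.2944/6.12 = 1.3553
9: (3 − 5.52)²/5.52 = 6.3504/5.52 = 1.1504
Sum = 10.435
df = 8. Since 10.435 < 20.090, we do not reject H₀.

10.435; do not reject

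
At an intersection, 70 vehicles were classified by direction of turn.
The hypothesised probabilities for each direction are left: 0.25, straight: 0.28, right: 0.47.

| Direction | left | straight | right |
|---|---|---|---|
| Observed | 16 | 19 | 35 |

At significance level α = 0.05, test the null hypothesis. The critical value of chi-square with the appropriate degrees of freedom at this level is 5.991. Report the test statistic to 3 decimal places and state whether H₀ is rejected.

0.281; do not reject

Expected counts E_i = n·p_i: 70×0.25 = 17.5, 70×0.28 = 19.6, 70×0.47 = 32.9.
cat           O        E   (O−E)²/E
left         16     17.5     0.1286
straight     19     19.6     0.0184
right        35     32.9     0.1340
Sum = 0.281
df = 2. Since 0.281 < 5.991, we do not reject H₀.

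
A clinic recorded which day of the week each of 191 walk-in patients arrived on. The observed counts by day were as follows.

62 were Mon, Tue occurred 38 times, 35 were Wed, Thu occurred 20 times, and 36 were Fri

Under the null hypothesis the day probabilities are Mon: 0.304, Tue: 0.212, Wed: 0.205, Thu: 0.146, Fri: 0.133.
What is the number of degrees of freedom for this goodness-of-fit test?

4

There are k = 5 categories and no parameters were estimated from the data, so df = 5 − 1 = 4.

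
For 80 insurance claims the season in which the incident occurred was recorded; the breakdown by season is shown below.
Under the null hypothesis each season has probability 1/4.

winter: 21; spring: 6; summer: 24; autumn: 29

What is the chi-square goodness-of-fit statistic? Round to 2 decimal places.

14.70

Under H₀ each category has probability 1/4, so each expected count is 80/4 = 20.
χ² = (21−20)²/20 + (6−20)²/20 + (24−20)²/20 + (29−20)²/20
   = 0.050 + 9.800 + 0.800 + 4.050
Sum = 14.70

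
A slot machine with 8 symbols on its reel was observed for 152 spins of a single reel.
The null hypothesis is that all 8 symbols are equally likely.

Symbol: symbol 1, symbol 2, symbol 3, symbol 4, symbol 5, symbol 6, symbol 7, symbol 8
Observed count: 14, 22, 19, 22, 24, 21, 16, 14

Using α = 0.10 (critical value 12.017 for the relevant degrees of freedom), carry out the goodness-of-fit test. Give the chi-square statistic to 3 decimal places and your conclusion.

Under H₀ each category has probability 1/8, so each expected count is 152/8 = 19.
symbol 1: (14 − 19)²/19 = 25/19 = 1.3158
symbol 2: (22 − 19)²/19 = 9/19 = 0.4737
symbol 3: (19 − 19)²/19 = 0/19 = 0.0000
symbol 4: (22 − 19)²/19 = 9/19 = 0.4737
symbol 5: (24 − 19)²/19 = 25/19 = 1.3158
symbol 6: (21 − 19)²/19 = 4/19 = 0.2105
symbol 7: (16 − 19)²/19 = 9/19 = 0.4737
symbol 8: (14 − 19)²/19 = 25/19 = 1.3158
Sum = 5.579
df = 7. Since 5.579 < 12.017, we do not reject H₀.

5.579; do not reject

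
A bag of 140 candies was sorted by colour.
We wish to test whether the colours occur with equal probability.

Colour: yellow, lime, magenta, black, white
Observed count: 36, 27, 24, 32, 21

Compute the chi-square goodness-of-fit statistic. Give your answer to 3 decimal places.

Expected count for each of the 5 categories: 140/5 = 28.
yellow: (36 − 28)²/28 = 64/28 = 2.2857
lime: (27 − 28)²/28 = 1/28 = 0.0357
magenta: (24 − 28)²/28 = 16/28 = 0.5714
black: (32 − 28)²/28 = 16/28 = 0.5714
white: (21 − 28)²/28 = 49/28 = 1.7500
Sum = 5.214

5.214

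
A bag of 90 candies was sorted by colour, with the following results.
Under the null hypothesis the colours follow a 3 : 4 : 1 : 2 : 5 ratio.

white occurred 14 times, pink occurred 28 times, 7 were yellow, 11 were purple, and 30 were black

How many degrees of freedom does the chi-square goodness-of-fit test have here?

There are k = 5 categories and no parameters were estimated from the data, so df = 5 − 1 = 4.

4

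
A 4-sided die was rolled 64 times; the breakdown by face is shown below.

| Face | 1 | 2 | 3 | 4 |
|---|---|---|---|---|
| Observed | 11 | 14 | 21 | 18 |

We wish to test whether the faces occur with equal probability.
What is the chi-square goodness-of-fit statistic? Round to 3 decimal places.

3.625

Under H₀ each category has probability 1/4, so each expected count is 64/4 = 16.
1: (11 − 16)²/16 = 25/16 = 1.5625
2: (14 − 16)²/16 = 4/16 = 0.2500
3: (21 − 16)²/16 = 25/16 = 1.5625
4: (18 − 16)²/16 = 4/16 = 0.2500
Sum = 3.625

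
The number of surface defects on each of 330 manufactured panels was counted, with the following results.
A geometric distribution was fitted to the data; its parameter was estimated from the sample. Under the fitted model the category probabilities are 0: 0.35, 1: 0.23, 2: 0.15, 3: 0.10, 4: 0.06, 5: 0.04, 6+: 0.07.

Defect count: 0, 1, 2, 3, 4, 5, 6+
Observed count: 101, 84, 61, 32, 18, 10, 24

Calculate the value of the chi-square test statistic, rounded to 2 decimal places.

6.36

Expected counts E_i = n·p_i: 330×0.35 = 115.5, 330×0.23 = 75.9, 330×0.15 = 49.5, 330×0.10 = 33, 330×0.06 = 19.8, 330×0.04 = 13.2, 330×0.07 = 23.1.
χ² = (101−115.5)²/115.5 + (84−75.9)²/75.9 + (61−49.5)²/49.5 + (32−33)²/33 + (18−19.8)²/19.8 + (10−13.2)²/13.2 + (24−23.1)²/23.1
   = 1.820 + 0.864 + 2.672 + 0.030 + 0.164 + 0.776 + 0.035
Sum = 6.36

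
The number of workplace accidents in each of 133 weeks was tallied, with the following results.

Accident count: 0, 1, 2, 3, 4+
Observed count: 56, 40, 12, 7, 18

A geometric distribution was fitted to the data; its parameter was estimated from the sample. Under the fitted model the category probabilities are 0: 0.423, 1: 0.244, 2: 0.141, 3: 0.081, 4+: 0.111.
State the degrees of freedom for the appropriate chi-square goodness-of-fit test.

There are k = 5 categories and 1 parameter estimated from the data, so df = 5 − 1 − 1 = 3.

3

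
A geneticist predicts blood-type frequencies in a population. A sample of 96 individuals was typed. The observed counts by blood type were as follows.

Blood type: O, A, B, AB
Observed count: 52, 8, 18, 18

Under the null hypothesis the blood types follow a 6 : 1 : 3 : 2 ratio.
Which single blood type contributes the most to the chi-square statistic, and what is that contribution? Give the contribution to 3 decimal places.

Ratio total = 12. Expected counts: 96×6/12 = 48, 96×1/12 = 8, 96×3/12 = 24, 96×2/12 = 16.
cat         O        E   (O−E)²/E
O          52       48     0.3333
A           8        8     0.0000
B          18       24     1.5000
AB         18       16     0.2500
The largest term is for B: 1.500.

B, 1.500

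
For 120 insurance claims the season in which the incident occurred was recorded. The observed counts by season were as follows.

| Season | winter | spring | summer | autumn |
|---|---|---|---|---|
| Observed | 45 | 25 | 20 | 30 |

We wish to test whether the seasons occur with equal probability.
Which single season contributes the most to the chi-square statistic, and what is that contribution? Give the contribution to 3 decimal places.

winter, 7.500

Expected count for each of the 4 categories: 120/4 = 30.
cat         O        E   (O−E)²/E
winter     45       30     7.5000
spring     25       30     0.8333
summer     20       30     3.3333
autumn     30       30     0.0000
The largest term is for winter: 7.500.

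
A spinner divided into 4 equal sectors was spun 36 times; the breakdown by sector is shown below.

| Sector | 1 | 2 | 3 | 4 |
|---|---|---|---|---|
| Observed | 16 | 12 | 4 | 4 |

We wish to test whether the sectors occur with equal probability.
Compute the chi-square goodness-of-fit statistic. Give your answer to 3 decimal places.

Under H₀ each category has probability 1/4, so each expected count is 36/4 = 9.
cat         O        E   (O−E)²/E
1          16        9     5.4444
2          12        9     1.0000
3           4        9     2.7778
4           4        9     2.7778
Sum = 12.000

12.000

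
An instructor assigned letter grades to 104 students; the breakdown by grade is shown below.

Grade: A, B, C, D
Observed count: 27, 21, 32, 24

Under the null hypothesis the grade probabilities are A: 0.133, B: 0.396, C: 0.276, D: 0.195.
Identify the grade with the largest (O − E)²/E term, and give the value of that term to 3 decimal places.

A, 12.536

Expected counts E_i = n·p_i: 104×0.133 = 13.832, 104×0.396 = 41.184, 104×0.276 = 28.704, 104×0.195 = 20.28.
χ² = (27−13.832)²/13.832 + (21−41.184)²/41.184 + (32−28.704)²/28.704 + (24−20.28)²/20.28
   = 12.5359 + 9.8920 + 0.3785 + 0.6824
The largest term is for A: 12.536.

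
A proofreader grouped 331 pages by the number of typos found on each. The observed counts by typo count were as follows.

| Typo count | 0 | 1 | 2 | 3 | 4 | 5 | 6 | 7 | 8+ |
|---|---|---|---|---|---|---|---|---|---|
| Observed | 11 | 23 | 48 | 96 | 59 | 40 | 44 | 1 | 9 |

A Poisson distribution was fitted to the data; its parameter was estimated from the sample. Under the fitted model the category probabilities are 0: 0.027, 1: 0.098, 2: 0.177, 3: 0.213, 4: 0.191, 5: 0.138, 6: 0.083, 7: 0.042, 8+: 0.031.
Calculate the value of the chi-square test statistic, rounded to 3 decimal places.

37.415

Expected counts E_i = n·p_i: 331×0.027 = 8.937, 331×0.098 = 32.438, 331×0.177 = 58.587, 331×0.213 = 70.503, 331×0.191 = 63.221, 331×0.138 = 45.678, 331×0.083 = 27.473, 331×0.042 = 13.902, 331×0.031 = 10.261.
0: (11 − 8.937)²/8.937 = 4.255969/8.937 = 0.4762
1: (23 − 32.438)²/32.438 = 89.075844/32.438 = 2.7460
2: (48 − 58.587)²/58.587 = 112.084569/58.587 = 1.9131
3: (96 − 70.503)²/70.503 = 650.097009/70.503 = 9.2208
4: (59 − 63.221)²/63.221 = 17.816841/63.221 = 0.2818
5: (40 − 45.678)²/45.678 = 32.239684/45.678 = 0.7058
6: (44 − 27.473)²/27.473 = 273.141729/27.473 = 9.9422
7: (1 − 13.902)²/13.902 = 166.461604/13.902 = 11.9739
8+: (9 − 10.261)²/10.261 = 1.590121/10.261 = 0.1550
Sum = 37.415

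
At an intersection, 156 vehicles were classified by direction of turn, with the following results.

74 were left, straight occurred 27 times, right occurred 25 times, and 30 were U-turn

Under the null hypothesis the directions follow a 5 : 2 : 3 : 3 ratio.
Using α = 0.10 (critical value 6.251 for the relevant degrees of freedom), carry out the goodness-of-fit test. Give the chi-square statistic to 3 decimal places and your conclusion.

8.003; reject

Ratio total = 13. Expected counts: 156×5/13 = 60, 156×2/13 = 24, 156×3/13 = 36, 156×3/13 = 36.
cat           O        E   (O−E)²/E
left         74       60     3.2667
straight     27       24     0.3750
right        25       36     3.3611
U-turn       30       36     1.0000
Sum = 8.003
df = 3. Since 8.003 > 6.251, we reject H₀.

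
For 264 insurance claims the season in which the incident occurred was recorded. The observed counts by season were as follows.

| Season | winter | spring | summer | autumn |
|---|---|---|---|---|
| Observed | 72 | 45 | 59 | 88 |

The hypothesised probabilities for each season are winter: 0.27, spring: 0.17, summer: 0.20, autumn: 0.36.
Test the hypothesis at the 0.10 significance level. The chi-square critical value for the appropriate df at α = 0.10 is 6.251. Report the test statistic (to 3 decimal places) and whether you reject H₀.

Expected counts E_i = n·p_i: 264×0.27 = 71.28, 264×0.17 = 44.88, 264×0.20 = 52.8, 264×0.36 = 95.04.
cat         O        E   (O−E)²/E
winter     72    71.28     0.0073
spring     45    44.88     0.0003
summer     59     52.8     0.7280
autumn     88    95.04     0.5215
Sum = 1.257
df = 3. Since 1.257 < 6.251, we do not reject H₀.

1.257; do not reject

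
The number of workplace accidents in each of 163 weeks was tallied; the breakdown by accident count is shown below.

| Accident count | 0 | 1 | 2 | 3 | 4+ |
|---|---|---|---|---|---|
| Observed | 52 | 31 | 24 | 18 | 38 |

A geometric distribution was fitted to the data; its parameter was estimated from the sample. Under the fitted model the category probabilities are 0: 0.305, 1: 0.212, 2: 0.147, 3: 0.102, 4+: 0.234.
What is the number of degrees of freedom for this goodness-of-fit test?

3

There are k = 5 categories and 1 parameter estimated from the data, so df = 5 − 1 − 1 = 3.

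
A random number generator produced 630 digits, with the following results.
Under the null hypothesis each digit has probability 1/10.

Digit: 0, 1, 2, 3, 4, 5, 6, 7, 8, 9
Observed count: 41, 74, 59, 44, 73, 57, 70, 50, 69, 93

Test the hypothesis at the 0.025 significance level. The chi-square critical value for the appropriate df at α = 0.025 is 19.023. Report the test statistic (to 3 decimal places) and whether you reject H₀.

Expected count for each of the 10 categories: 630/10 = 63.
cat         O        E   (O−E)²/E
0          41       63     7.6825
1          74       63     1.9206
2          59       63     0.2540
3          44       63     5.7302
4          73       63     1.5873
5          57       63     0.5714
6          70       63     0.7778
7          50       63     2.6825
8          69       63     0.5714
9          93       63    14.2857
Sum = 36.063
df = 9. Since 36.063 > 19.023, we reject H₀.

36.063; reject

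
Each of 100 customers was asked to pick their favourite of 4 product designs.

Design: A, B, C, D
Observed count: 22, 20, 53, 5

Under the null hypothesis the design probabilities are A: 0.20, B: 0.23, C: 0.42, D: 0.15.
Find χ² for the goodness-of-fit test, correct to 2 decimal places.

10.14

Expected counts E_i = n·p_i: 100×0.20 = 20, 100×0.23 = 23, 100×0.42 = 42, 100×0.15 = 15.
χ² = (22−20)²/20 + (20−23)²/23 + (53−42)²/42 + (5−15)²/15
   = 0.200 + 0.391 + 2.881 + 6.667
Sum = 10.14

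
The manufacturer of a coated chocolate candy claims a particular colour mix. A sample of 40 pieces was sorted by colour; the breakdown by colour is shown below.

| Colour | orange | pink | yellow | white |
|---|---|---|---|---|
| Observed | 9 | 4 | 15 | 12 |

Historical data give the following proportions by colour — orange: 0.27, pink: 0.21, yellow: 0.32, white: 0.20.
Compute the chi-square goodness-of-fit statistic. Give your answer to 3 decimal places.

Expected counts E_i = n·p_i: 40×0.27 = 10.8, 40×0.21 = 8.4, 40×0.32 = 12.8, 40×0.20 = 8.
cat         O        E   (O−E)²/E
orange      9     10.8     0.3000
pink        4      8.4     2.3048
yellow     15     12.8     0.3781
white      12        8     2.0000
Sum = 4.983

4.983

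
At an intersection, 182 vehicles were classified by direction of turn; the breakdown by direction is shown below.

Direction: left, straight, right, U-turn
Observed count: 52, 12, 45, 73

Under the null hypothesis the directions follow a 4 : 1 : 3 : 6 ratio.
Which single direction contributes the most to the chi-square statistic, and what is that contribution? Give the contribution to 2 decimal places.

right, 0.92

Ratio total = 14. Expected counts: 182×4/14 = 52, 182×1/14 = 13, 182×3/14 = 39, 182×6/14 = 78.
left: (52 − 52)²/52 = 0/52 = 0.000
straight: (12 − 13)²/13 = 1/13 = 0.077
right: (45 − 39)²/39 = 36/39 = 0.923
U-turn: (73 − 78)²/78 = 25/78 = 0.321
The largest term is for right: 0.92.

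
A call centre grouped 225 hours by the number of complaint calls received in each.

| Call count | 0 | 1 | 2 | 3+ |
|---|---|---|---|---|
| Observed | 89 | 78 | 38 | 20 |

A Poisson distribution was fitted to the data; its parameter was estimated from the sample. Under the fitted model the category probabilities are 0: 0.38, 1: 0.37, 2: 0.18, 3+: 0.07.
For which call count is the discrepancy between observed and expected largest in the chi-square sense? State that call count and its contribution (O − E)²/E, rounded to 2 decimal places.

Expected counts E_i = n·p_i: 225×0.38 = 85.5, 225×0.37 = 83.25, 225×0.18 = 40.5, 225×0.07 = 15.75.
χ² = (89−85.5)²/85.5 + (78−83.25)²/83.25 + (38−40.5)²/40.5 + (20−15.75)²/15.75
   = 0.143 + 0.331 + 0.154 + 1.147
The largest term is for 3+: 1.15.

3+, 1.15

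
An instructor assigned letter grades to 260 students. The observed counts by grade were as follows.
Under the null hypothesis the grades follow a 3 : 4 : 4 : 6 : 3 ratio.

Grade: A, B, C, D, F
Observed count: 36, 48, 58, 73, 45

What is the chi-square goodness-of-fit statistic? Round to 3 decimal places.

2.474

Ratio total = 20. Expected counts: 260×3/20 = 39, 260×4/20 = 52, 260×4/20 = 52, 260×6/20 = 78, 260×3/20 = 39.
A: (36 − 39)²/39 = 9/39 = 0.2308
B: (48 − 52)²/52 = 16/52 = 0.3077
C: (58 − 52)²/52 = 36/52 = 0.6923
D: (73 − 78)²/78 = 25/78 = 0.3205
F: (45 − 39)²/39 = 36/39 = 0.9231
Sum = 2.474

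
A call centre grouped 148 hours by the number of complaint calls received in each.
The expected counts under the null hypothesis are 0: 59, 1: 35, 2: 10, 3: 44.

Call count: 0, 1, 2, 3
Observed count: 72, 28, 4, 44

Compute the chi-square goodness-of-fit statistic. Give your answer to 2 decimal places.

7.86

χ² = (72−59)²/59 + (28−35)²/35 + (4−10)²/10 + (44−44)²/44
   = 2.864 + 1.400 + 3.600 + 0.000
Sum = 7.86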